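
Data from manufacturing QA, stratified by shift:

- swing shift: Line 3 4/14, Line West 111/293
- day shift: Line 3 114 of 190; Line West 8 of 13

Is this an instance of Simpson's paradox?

Yes

Swing shift: Line 3 4/14 = 28.6%, Line West 111/293 = 37.9% → Line West
Day shift: Line 3 114/190 = 60.0%, Line West 8/13 = 61.5% → Line West
Overall: Line 3 118/204 = 57.8%, Line West 119/306 = 38.9% → Line 3
Line West wins each shift group but Line 3 wins overall — the comparison reverses. Line West's units skew toward swing shift, which has a lower base rate.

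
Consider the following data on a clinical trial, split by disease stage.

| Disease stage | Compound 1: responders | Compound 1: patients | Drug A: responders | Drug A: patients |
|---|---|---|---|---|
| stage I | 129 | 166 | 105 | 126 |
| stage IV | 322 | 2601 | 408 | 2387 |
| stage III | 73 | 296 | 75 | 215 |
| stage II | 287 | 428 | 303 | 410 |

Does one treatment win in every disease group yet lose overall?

Stage I: Compound 1 129/166 = 77.7%, Drug A 105/126 = 83.3% → Drug A
Stage IV: Compound 1 322/2601 = 12.4%, Drug A 408/2387 = 17.1% → Drug A
Stage III: Compound 1 73/296 = 24.7%, Drug A 75/215 = 34.9% → Drug A
Stage II: Compound 1 287/428 = 67.1%, Drug A 303/410 = 73.9% → Drug A
Overall: Compound 1 811/3491 = 23.2%, Drug A 891/3138 = 28.4% → Drug A
Drug A wins overall and in every disease group — no reversal.

No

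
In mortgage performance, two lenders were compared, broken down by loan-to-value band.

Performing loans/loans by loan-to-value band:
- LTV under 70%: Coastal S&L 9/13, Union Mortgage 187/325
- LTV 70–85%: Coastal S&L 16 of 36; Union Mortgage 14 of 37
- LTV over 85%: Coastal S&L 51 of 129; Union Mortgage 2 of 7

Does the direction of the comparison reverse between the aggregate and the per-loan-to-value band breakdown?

LTV under 70%: Coastal S&L 9/13 = 69.2%, Union Mortgage 187/325 = 57.5% → Coastal S&L
LTV 70–85%: Coastal S&L 16/36 = 44.4%, Union Mortgage 14/37 = 37.8% → Coastal S&L
LTV over 85%: Coastal S&L 51/129 = 39.5%, Union Mortgage 2/7 = 28.6% → Coastal S&L
Overall: Coastal S&L 76/178 = 42.7%, Union Mortgage 203/369 = 55.0% → Union Mortgage
Coastal S&L wins each loan-to-value group but Union Mortgage wins overall — the comparison reverses. Coastal S&L's loans skew toward LTV over 85%, which has a lower base rate.

Yes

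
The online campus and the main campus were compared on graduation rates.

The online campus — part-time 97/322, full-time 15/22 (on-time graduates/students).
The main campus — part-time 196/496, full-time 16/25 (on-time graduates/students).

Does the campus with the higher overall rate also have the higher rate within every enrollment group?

No

Part-time: the online campus 97/322 = 30.1%, the main campus 196/496 = 39.5% → the main campus
Full-time: the online campus 15/22 = 68.2%, the main campus 16/25 = 64.0% → the online campus
Overall: the online campus 112/344 = 32.6%, the main campus 212/521 = 40.7% → the main campus
Neither sweeps: the online campus wins 1 of 2 groups, the main campus wins 1. The main campus wins overall but not every group — no Simpson reversal.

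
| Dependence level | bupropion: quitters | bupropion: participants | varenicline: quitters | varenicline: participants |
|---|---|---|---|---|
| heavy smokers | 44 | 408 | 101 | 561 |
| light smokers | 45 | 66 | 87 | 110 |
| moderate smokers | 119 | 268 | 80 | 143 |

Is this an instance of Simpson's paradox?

Heavy smokers: bupropion 44/408 = 10.8%, varenicline 101/561 = 18.0% → varenicline
Light smokers: bupropion 45/66 = 68.2%, varenicline 87/110 = 79.1% → varenicline
Moderate smokers: bupropion 119/268 = 44.4%, varenicline 80/143 = 55.9% → varenicline
Overall: bupropion 208/742 = 28.0%, varenicline 268/814 = 32.9% → varenicline
Varenicline wins overall and in every dependence group — no reversal.

No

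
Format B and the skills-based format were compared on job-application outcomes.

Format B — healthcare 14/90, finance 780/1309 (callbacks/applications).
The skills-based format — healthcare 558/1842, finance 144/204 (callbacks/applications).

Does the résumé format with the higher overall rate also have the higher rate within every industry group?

Healthcare: Format B 14/90 = 15.6%, the skills-based format 558/1842 = 30.3% → the skills-based format
Finance: Format B 780/1309 = 59.6%, the skills-based format 144/204 = 70.6% → the skills-based format
Overall: Format B 794/1399 = 56.8%, the skills-based format 702/2046 = 34.3% → Format B
The skills-based format wins each industry group but Format B wins overall — the comparison reverses. The skills-based format's applications skew toward healthcare, which has a lower base rate.

No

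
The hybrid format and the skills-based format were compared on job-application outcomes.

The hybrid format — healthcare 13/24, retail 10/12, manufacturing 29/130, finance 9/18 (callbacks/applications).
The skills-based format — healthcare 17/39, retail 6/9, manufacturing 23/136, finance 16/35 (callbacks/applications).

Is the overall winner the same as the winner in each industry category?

Healthcare: the hybrid format 13/24 = 54.2%, the skills-based format 17/39 = 43.6% → the hybrid format
Retail: the hybrid format 10/12 = 83.3%, the skills-based format 6/9 = 66.7% → the hybrid format
Manufacturing: the hybrid format 29/130 = 22.3%, the skills-based format 23/136 = 16.9% → the hybrid format
Finance: the hybrid format 9/18 = 50.0%, the skills-based format 16/35 = 45.7% → the hybrid format
Overall: the hybrid format 61/184 = 33.2%, the skills-based format 62/219 = 28.3% → the hybrid format
The hybrid format wins overall and in every industry group — no reversal.

Yes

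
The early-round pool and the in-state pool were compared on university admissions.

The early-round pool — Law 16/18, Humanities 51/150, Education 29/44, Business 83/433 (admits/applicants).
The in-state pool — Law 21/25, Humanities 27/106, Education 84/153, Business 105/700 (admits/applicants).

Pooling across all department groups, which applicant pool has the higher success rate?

Law: the early-round pool 16/18 = 88.9%, the in-state pool 21/25 = 84.0% → the early-round pool
Humanities: the early-round pool 51/150 = 34.0%, the in-state pool 27/106 = 25.5% → the early-round pool
Education: the early-round pool 29/44 = 65.9%, the in-state pool 84/153 = 54.9% → the early-round pool
Business: the early-round pool 83/433 = 19.2%, the in-state pool 105/700 = 15.0% → the early-round pool
Overall: the early-round pool 179/645 = 27.8%, the in-state pool 237/984 = 24.1% → the early-round pool

the early-round pool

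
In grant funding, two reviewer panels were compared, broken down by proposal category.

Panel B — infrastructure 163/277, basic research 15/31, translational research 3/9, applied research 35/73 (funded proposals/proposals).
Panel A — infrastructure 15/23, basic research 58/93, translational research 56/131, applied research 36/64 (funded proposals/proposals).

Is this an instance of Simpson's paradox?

Yes

Infrastructure: Panel B 163/277 = 58.8%, Panel A 15/23 = 65.2% → Panel A
Basic research: Panel B 15/31 = 48.4%, Panel A 58/93 = 62.4% → Panel A
Translational research: Panel B 3/9 = 33.3%, Panel A 56/131 = 42.7% → Panel A
Applied research: Panel B 35/73 = 47.9%, Panel A 36/64 = 56.2% → Panel A
Overall: Panel B 216/390 = 55.4%, Panel A 165/311 = 53.1% → Panel B
Panel A wins each proposal group but Panel B wins overall — the comparison reverses. Panel A's proposals skew toward translational research, which has a lower base rate.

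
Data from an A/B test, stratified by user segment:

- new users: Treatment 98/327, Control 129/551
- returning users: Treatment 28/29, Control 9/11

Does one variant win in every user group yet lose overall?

New users: Treatment 98/327 = 30.0%, Control 129/551 = 23.4% → Treatment
Returning users: Treatment 28/29 = 96.6%, Control 9/11 = 81.8% → Treatment
Overall: Treatment 126/356 = 35.4%, Control 138/562 = 24.6% → Treatment
Treatment wins overall and in every user group — no reversal.

No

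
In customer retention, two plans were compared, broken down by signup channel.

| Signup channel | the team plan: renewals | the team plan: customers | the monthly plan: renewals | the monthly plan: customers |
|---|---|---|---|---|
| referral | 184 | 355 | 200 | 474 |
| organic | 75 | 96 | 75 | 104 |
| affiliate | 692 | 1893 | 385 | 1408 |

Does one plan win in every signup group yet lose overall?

No

Referral: the team plan 184/355 = 51.8%, the monthly plan 200/474 = 42.2% → the team plan
Organic: the team plan 75/96 = 78.1%, the monthly plan 75/104 = 72.1% → the team plan
Affiliate: the team plan 692/1893 = 36.6%, the monthly plan 385/1408 = 27.3% → the team plan
Overall: the team plan 951/2344 = 40.6%, the monthly plan 660/1986 = 33.2% → the team plan
The team plan wins overall and in every signup group — no reversal.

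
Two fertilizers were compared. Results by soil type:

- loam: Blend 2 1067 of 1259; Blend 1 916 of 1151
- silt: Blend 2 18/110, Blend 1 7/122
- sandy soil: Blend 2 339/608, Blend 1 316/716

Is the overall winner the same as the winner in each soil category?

Loam: Blend 2 1067/1259 = 84.7%, Blend 1 916/1151 = 79.6% → Blend 2
Silt: Blend 2 18/110 = 16.4%, Blend 1 7/122 = 5.7% → Blend 2
Sandy soil: Blend 2 339/608 = 55.8%, Blend 1 316/716 = 44.1% → Blend 2
Overall: Blend 2 1424/1977 = 72.0%, Blend 1 1239/1989 = 62.3% → Blend 2
Blend 2 wins overall and in every soil group — no reversal.

Yes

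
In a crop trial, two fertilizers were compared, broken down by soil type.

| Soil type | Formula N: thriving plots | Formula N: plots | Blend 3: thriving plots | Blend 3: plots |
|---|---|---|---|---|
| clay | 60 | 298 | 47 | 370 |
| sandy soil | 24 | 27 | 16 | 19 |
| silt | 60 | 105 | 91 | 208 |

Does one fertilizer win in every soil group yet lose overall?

No

Clay: Formula N 60/298 = 20.1%, Blend 3 47/370 = 12.7% → Formula N
Sandy soil: Formula N 24/27 = 88.9%, Blend 3 16/19 = 84.2% → Formula N
Silt: Formula N 60/105 = 57.1%, Blend 3 91/208 = 43.8% → Formula N
Overall: Formula N 144/430 = 33.5%, Blend 3 154/597 = 25.8% → Formula N
Formula N wins overall and in every soil group — no reversal.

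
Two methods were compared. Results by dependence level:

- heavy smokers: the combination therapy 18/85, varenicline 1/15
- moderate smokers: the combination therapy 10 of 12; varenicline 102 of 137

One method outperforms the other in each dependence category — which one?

the combination therapy

Heavy smokers: the combination therapy 18/85 = 21.2%, varenicline 1/15 = 6.7% → the combination therapy
Moderate smokers: the combination therapy 10/12 = 83.3%, varenicline 102/137 = 74.5% → the combination therapy
The combination therapy has the higher rate in both groups.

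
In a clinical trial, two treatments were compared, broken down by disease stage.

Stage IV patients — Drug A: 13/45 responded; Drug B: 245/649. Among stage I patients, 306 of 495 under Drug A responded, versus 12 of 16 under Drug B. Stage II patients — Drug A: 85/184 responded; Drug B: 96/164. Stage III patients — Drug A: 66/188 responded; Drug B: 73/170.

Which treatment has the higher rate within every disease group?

Drug B

Stage IV: Drug A 13/45 = 28.9%, Drug B 245/649 = 37.8% → Drug B
Stage I: Drug A 306/495 = 61.8%, Drug B 12/16 = 75.0% → Drug B
Stage II: Drug A 85/184 = 46.2%, Drug B 96/164 = 58.5% → Drug B
Stage III: Drug A 66/188 = 35.1%, Drug B 73/170 = 42.9% → Drug B
Drug B has the higher rate in all 4 groups.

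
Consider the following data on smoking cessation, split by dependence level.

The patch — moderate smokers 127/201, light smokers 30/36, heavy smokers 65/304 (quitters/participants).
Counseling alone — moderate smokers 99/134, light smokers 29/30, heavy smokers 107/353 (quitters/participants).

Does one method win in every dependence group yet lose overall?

Moderate smokers: the patch 127/201 = 63.2%, counseling alone 99/134 = 73.9% → counseling alone
Light smokers: the patch 30/36 = 83.3%, counseling alone 29/30 = 96.7% → counseling alone
Heavy smokers: the patch 65/304 = 21.4%, counseling alone 107/353 = 30.3% → counseling alone
Overall: the patch 222/541 = 41.0%, counseling alone 235/517 = 45.5% → counseling alone
Counseling alone wins overall and in every dependence group — no reversal.

No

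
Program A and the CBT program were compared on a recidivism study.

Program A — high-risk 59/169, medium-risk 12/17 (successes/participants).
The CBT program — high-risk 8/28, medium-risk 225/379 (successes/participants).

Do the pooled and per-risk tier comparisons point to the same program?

High-risk: Program A 59/169 = 34.9%, the CBT program 8/28 = 28.6% → Program A
Medium-risk: Program A 12/17 = 70.6%, the CBT program 225/379 = 59.4% → Program A
Overall: Program A 71/186 = 38.2%, the CBT program 233/407 = 57.2% → the CBT program
Program A wins each risk group but the CBT program wins overall — the comparison reverses. Program A's participants skew toward high-risk, which has a lower base rate.

No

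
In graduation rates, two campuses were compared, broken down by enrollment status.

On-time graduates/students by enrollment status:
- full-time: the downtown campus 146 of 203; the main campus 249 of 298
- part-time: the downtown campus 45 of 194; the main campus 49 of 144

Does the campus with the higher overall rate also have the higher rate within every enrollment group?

Yes

Full-time: the downtown campus 146/203 = 71.9%, the main campus 249/298 = 83.6% → the main campus
Part-time: the downtown campus 45/194 = 23.2%, the main campus 49/144 = 34.0% → the main campus
Overall: the downtown campus 191/397 = 48.1%, the main campus 298/442 = 67.4% → the main campus
The main campus wins overall and in every enrollment group — no reversal.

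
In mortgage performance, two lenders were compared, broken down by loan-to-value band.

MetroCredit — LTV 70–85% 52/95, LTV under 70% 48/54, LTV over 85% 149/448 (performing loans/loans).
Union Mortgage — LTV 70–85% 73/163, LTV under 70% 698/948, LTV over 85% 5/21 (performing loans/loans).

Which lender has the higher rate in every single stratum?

LTV 70–85%: MetroCredit 52/95 = 54.7%, Union Mortgage 73/163 = 44.8% → MetroCredit
LTV under 70%: MetroCredit 48/54 = 88.9%, Union Mortgage 698/948 = 73.6% → MetroCredit
LTV over 85%: MetroCredit 149/448 = 33.3%, Union Mortgage 5/21 = 23.8% → MetroCredit
MetroCredit has the higher rate in all 3 groups.

MetroCredit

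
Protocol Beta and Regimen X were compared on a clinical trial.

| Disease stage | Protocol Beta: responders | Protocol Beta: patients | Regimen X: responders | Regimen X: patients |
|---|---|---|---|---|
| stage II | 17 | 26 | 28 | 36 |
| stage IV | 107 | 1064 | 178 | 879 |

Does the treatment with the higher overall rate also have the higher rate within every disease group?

Yes

Stage II: Protocol Beta 17/26 = 65.4%, Regimen X 28/36 = 77.8% → Regimen X
Stage IV: Protocol Beta 107/1064 = 10.1%, Regimen X 178/879 = 20.3% → Regimen X
Overall: Protocol Beta 124/1090 = 11.4%, Regimen X 206/915 = 22.5% → Regimen X
Regimen X wins overall and in every disease group — no reversal.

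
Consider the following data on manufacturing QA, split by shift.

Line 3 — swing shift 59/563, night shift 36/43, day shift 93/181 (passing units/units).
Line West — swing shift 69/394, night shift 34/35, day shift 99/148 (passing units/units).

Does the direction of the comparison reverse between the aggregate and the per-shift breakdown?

Swing shift: Line 3 59/563 = 10.5%, Line West 69/394 = 17.5% → Line West
Night shift: Line 3 36/43 = 83.7%, Line West 34/35 = 97.1% → Line West
Day shift: Line 3 93/181 = 51.4%, Line West 99/148 = 66.9% → Line West
Overall: Line 3 188/787 = 23.9%, Line West 202/577 = 35.0% → Line West
Line West wins overall and in every shift group — no reversal.

No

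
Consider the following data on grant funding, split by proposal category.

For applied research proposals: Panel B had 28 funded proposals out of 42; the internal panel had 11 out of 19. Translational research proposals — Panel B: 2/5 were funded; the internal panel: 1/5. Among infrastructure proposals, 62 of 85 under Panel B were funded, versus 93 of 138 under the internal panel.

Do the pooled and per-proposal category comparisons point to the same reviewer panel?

Yes

Applied research: Panel B 28/42 = 66.7%, the internal panel 11/19 = 57.9% → Panel B
Translational research: Panel B 2/5 = 40.0%, the internal panel 1/5 = 20.0% → Panel B
Infrastructure: Panel B 62/85 = 72.9%, the internal panel 93/138 = 67.4% → Panel B
Overall: Panel B 92/132 = 69.7%, the internal panel 105/162 = 64.8% → Panel B
Panel B wins overall and in every proposal group — no reversal.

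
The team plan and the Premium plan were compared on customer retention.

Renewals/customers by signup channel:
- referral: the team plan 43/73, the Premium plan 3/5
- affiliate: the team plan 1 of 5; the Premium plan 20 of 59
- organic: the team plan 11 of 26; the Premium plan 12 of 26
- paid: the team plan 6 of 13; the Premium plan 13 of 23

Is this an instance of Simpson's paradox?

Yes

Referral: the team plan 43/73 = 58.9%, the Premium plan 3/5 = 60.0% → the Premium plan
Affiliate: the team plan 1/5 = 20.0%, the Premium plan 20/59 = 33.9% → the Premium plan
Organic: the team plan 11/26 = 42.3%, the Premium plan 12/26 = 46.2% → the Premium plan
Paid: the team plan 6/13 = 46.2%, the Premium plan 13/23 = 56.5% → the Premium plan
Overall: the team plan 61/117 = 52.1%, the Premium plan 48/113 = 42.5% → the team plan
The Premium plan wins each signup group but the team plan wins overall — the comparison reverses. The Premium plan's customers skew toward affiliate, which has a lower base rate.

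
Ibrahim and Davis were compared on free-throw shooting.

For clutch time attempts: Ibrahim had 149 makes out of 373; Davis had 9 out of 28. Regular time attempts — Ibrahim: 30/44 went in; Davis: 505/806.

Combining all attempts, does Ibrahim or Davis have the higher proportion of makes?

Clutch time: Ibrahim 149/373 = 39.9%, Davis 9/28 = 32.1% → Ibrahim
Regular time: Ibrahim 30/44 = 68.2%, Davis 505/806 = 62.7% → Ibrahim
Overall: Ibrahim 179/417 = 42.9%, Davis 514/834 = 61.6% → Davis
(Ibrahim wins every game group but Davis wins overall — Ibrahim's attempts skew toward the low-rate clutch time group.)

Davis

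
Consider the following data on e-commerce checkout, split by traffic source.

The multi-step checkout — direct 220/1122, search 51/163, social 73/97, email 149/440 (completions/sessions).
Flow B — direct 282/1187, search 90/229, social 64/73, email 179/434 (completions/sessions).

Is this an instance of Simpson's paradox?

No

Direct: the multi-step checkout 220/1122 = 19.6%, Flow B 282/1187 = 23.8% → Flow B
Search: the multi-step checkout 51/163 = 31.3%, Flow B 90/229 = 39.3% → Flow B
Social: the multi-step checkout 73/97 = 75.3%, Flow B 64/73 = 87.7% → Flow B
Email: the multi-step checkout 149/440 = 33.9%, Flow B 179/434 = 41.2% → Flow B
Overall: the multi-step checkout 493/1822 = 27.1%, Flow B 615/1923 = 32.0% → Flow B
Flow B wins overall and in every traffic group — no reversal.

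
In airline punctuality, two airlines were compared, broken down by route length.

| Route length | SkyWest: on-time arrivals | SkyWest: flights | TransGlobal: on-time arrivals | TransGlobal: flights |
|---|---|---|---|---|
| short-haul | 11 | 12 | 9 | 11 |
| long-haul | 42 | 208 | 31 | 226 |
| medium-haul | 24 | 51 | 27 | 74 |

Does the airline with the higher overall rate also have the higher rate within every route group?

Yes

Short-haul: SkyWest 11/12 = 91.7%, TransGlobal 9/11 = 81.8% → SkyWest
Long-haul: SkyWest 42/208 = 20.2%, TransGlobal 31/226 = 13.7% → SkyWest
Medium-haul: SkyWest 24/51 = 47.1%, TransGlobal 27/74 = 36.5% → SkyWest
Overall: SkyWest 77/271 = 28.4%, TransGlobal 67/311 = 21.5% → SkyWest
SkyWest wins overall and in every route group — no reversal.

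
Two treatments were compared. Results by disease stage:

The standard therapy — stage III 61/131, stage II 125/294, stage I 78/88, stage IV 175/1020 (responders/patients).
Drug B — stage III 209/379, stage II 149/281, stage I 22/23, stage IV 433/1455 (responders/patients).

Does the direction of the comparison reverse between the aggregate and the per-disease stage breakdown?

Stage III: the standard therapy 61/131 = 46.6%, Drug B 209/379 = 55.1% → Drug B
Stage II: the standard therapy 125/294 = 42.5%, Drug B 149/281 = 53.0% → Drug B
Stage I: the standard therapy 78/88 = 88.6%, Drug B 22/23 = 95.7% → Drug B
Stage IV: the standard therapy 175/1020 = 17.2%, Drug B 433/1455 = 29.8% → Drug B
Overall: the standard therapy 439/1533 = 28.6%, Drug B 813/2138 = 38.0% → Drug B
Drug B wins overall and in every disease group — no reversal.

No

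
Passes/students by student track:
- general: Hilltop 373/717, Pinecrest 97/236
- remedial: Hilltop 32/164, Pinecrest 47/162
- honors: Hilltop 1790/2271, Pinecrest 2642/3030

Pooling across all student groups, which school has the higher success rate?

Pinecrest

General: Hilltop 373/717 = 52.0%, Pinecrest 97/236 = 41.1% → Hilltop
Remedial: Hilltop 32/164 = 19.5%, Pinecrest 47/162 = 29.0% → Pinecrest
Honors: Hilltop 1790/2271 = 78.8%, Pinecrest 2642/3030 = 87.2% → Pinecrest
Overall: Hilltop 2195/3152 = 69.6%, Pinecrest 2786/3428 = 81.3% → Pinecrest
(Neither sweeps every student group, but Pinecrest has the higher pooled rate.)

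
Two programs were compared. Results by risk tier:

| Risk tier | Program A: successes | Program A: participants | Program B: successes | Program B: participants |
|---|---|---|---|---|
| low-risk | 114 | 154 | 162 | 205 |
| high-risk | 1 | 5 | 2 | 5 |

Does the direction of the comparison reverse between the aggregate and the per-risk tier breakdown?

No

Low-risk: Program A 114/154 = 74.0%, Program B 162/205 = 79.0% → Program B
High-risk: Program A 1/5 = 20.0%, Program B 2/5 = 40.0% → Program B
Overall: Program A 115/159 = 72.3%, Program B 164/210 = 78.1% → Program B
Program B wins overall and in every risk group — no reversal.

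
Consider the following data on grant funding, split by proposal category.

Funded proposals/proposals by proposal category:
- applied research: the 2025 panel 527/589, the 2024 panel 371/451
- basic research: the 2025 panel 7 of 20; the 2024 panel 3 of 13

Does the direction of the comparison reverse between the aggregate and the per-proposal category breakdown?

No

Applied research: the 2025 panel 527/589 = 89.5%, the 2024 panel 371/451 = 82.3% → the 2025 panel
Basic research: the 2025 panel 7/20 = 35.0%, the 2024 panel 3/13 = 23.1% → the 2025 panel
Overall: the 2025 panel 534/609 = 87.7%, the 2024 panel 374/464 = 80.6% → the 2025 panel
The 2025 panel wins overall and in every proposal group — no reversal.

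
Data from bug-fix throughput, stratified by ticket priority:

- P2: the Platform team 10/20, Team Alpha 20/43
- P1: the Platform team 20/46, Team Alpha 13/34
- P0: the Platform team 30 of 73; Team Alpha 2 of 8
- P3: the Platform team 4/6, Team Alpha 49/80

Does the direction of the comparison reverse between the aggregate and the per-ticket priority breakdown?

P2: the Platform team 10/20 = 50.0%, Team Alpha 20/43 = 46.5% → the Platform team
P1: the Platform team 20/46 = 43.5%, Team Alpha 13/34 = 38.2% → the Platform team
P0: the Platform team 30/73 = 41.1%, Team Alpha 2/8 = 25.0% → the Platform team
P3: the Platform team 4/6 = 66.7%, Team Alpha 49/80 = 61.2% → the Platform team
Overall: the Platform team 64/145 = 44.1%, Team Alpha 84/165 = 50.9% → Team Alpha
The Platform team wins each ticket group but Team Alpha wins overall — the comparison reverses. The Platform team's tickets skew toward P0, which has a lower base rate.

Yes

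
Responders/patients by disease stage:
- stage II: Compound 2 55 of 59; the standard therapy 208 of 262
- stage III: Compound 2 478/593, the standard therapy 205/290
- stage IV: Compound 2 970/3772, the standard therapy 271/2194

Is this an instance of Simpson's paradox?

No

Stage II: Compound 2 55/59 = 93.2%, the standard therapy 208/262 = 79.4% → Compound 2
Stage III: Compound 2 478/593 = 80.6%, the standard therapy 205/290 = 70.7% → Compound 2
Stage IV: Compound 2 970/3772 = 25.7%, the standard therapy 271/2194 = 12.4% → Compound 2
Overall: Compound 2 1503/4424 = 34.0%, the standard therapy 684/2746 = 24.9% → Compound 2
Compound 2 wins overall and in every disease group — no reversal.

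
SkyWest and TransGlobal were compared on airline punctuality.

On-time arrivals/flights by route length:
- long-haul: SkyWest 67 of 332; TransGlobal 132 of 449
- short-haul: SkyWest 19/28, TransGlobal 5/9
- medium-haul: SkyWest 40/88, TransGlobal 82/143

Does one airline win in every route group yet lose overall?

No

Long-haul: SkyWest 67/332 = 20.2%, TransGlobal 132/449 = 29.4% → TransGlobal
Short-haul: SkyWest 19/28 = 67.9%, TransGlobal 5/9 = 55.6% → SkyWest
Medium-haul: SkyWest 40/88 = 45.5%, TransGlobal 82/143 = 57.3% → TransGlobal
Overall: SkyWest 126/448 = 28.1%, TransGlobal 219/601 = 36.4% → TransGlobal
Neither sweeps: SkyWest wins 1 of 3 groups, TransGlobal wins 2. TransGlobal wins overall but not every group — no Simpson reversal.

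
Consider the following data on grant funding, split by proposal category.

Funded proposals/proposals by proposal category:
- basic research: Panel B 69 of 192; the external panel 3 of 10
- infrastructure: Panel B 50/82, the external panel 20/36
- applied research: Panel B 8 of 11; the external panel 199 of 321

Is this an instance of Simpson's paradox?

Yes

Basic research: Panel B 69/192 = 35.9%, the external panel 3/10 = 30.0% → Panel B
Infrastructure: Panel B 50/82 = 61.0%, the external panel 20/36 = 55.6% → Panel B
Applied research: Panel B 8/11 = 72.7%, the external panel 199/321 = 62.0% → Panel B
Overall: Panel B 127/285 = 44.6%, the external panel 222/367 = 60.5% → the external panel
Panel B wins each proposal group but the external panel wins overall — the comparison reverses. Panel B's proposals skew toward basic research, which has a lower base rate.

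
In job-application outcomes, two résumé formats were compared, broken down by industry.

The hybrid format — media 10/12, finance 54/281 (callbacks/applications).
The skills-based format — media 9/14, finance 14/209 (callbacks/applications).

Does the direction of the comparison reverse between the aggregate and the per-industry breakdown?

Media: the hybrid format 10/12 = 83.3%, the skills-based format 9/14 = 64.3% → the hybrid format
Finance: the hybrid format 54/281 = 19.2%, the skills-based format 14/209 = 6.7% → the hybrid format
Overall: the hybrid format 64/293 = 21.8%, the skills-based format 23/223 = 10.3% → the hybrid format
The hybrid format wins overall and in every industry group — no reversal.

No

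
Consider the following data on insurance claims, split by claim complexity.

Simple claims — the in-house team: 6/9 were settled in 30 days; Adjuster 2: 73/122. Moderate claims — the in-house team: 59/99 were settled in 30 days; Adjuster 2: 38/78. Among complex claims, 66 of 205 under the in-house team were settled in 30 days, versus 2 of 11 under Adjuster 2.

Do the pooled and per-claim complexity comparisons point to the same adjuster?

No

Simple: the in-house team 6/9 = 66.7%, Adjuster 2 73/122 = 59.8% → the in-house team
Moderate: the in-house team 59/99 = 59.6%, Adjuster 2 38/78 = 48.7% → the in-house team
Complex: the in-house team 66/205 = 32.2%, Adjuster 2 2/11 = 18.2% → the in-house team
Overall: the in-house team 131/313 = 41.9%, Adjuster 2 113/211 = 53.6% → Adjuster 2
The in-house team wins each claim group but Adjuster 2 wins overall — the comparison reverses. The in-house team's claims skew toward complex, which has a lower base rate.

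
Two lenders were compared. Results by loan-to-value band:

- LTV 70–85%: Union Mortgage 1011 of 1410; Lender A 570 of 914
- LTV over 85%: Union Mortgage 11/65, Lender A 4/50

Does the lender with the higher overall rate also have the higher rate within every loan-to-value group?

LTV 70–85%: Union Mortgage 1011/1410 = 71.7%, Lender A 570/914 = 62.4% → Union Mortgage
LTV over 85%: Union Mortgage 11/65 = 16.9%, Lender A 4/50 = 8.0% → Union Mortgage
Overall: Union Mortgage 1022/1475 = 69.3%, Lender A 574/964 = 59.5% → Union Mortgage
Union Mortgage wins overall and in every loan-to-value group — no reversal.

Yes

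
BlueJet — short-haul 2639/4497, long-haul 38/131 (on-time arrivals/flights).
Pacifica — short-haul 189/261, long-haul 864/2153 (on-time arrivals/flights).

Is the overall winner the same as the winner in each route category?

Short-haul: BlueJet 2639/4497 = 58.7%, Pacifica 189/261 = 72.4% → Pacifica
Long-haul: BlueJet 38/131 = 29.0%, Pacifica 864/2153 = 40.1% → Pacifica
Overall: BlueJet 2677/4628 = 57.8%, Pacifica 1053/2414 = 43.6% → BlueJet
Pacifica wins each route group but BlueJet wins overall — the comparison reverses. Pacifica's flights skew toward long-haul, which has a lower base rate.

No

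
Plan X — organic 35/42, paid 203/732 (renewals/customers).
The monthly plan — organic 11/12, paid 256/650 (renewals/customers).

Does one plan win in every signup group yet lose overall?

No

Organic: Plan X 35/42 = 83.3%, the monthly plan 11/12 = 91.7% → the monthly plan
Paid: Plan X 203/732 = 27.7%, the monthly plan 256/650 = 39.4% → the monthly plan
Overall: Plan X 238/774 = 30.7%, the monthly plan 267/662 = 40.3% → the monthly plan
The monthly plan wins overall and in every signup group — no reversal.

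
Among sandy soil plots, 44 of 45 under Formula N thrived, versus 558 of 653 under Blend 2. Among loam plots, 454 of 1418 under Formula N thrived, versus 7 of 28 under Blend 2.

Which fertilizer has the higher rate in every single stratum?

Formula N

Sandy soil: Formula N 44/45 = 97.8%, Blend 2 558/653 = 85.5% → Formula N
Loam: Formula N 454/1418 = 32.0%, Blend 2 7/28 = 25.0% → Formula N
Formula N has the higher rate in both groups.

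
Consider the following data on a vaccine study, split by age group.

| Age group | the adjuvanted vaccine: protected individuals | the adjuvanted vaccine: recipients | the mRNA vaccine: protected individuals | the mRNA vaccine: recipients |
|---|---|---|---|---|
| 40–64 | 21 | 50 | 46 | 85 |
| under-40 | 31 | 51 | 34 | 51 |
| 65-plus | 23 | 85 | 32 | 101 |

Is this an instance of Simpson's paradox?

No

40–64: the adjuvanted vaccine 21/50 = 42.0%, the mRNA vaccine 46/85 = 54.1% → the mRNA vaccine
Under-40: the adjuvanted vaccine 31/51 = 60.8%, the mRNA vaccine 34/51 = 66.7% → the mRNA vaccine
65-plus: the adjuvanted vaccine 23/85 = 27.1%, the mRNA vaccine 32/101 = 31.7% → the mRNA vaccine
Overall: the adjuvanted vaccine 75/186 = 40.3%, the mRNA vaccine 112/237 = 47.3% → the mRNA vaccine
The mRNA vaccine wins overall and in every age group — no reversal.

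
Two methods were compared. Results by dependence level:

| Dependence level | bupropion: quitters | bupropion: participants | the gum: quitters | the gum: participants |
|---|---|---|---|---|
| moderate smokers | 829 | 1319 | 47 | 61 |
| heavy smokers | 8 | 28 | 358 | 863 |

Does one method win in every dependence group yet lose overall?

Yes

Moderate smokers: bupropion 829/1319 = 62.9%, the gum 47/61 = 77.0% → the gum
Heavy smokers: bupropion 8/28 = 28.6%, the gum 358/863 = 41.5% → the gum
Overall: bupropion 837/1347 = 62.1%, the gum 405/924 = 43.8% → bupropion
The gum wins each dependence group but bupropion wins overall — the comparison reverses. The gum's participants skew toward heavy smokers, which has a lower base rate.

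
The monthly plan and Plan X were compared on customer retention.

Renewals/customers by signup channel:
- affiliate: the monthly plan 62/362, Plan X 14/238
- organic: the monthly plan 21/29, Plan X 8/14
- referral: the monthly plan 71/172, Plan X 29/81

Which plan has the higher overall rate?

Affiliate: the monthly plan 62/362 = 17.1%, Plan X 14/238 = 5.9% → the monthly plan
Organic: the monthly plan 21/29 = 72.4%, Plan X 8/14 = 57.1% → the monthly plan
Referral: the monthly plan 71/172 = 41.3%, Plan X 29/81 = 35.8% → the monthly plan
Overall: the monthly plan 154/563 = 27.4%, Plan X 51/333 = 15.3% → the monthly plan

the monthly plan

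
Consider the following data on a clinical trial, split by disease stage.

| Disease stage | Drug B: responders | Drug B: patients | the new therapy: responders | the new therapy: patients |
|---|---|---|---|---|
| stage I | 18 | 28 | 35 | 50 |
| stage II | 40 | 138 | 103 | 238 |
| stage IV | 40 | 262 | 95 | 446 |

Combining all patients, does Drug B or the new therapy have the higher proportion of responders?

the new therapy

Stage I: Drug B 18/28 = 64.3%, the new therapy 35/50 = 70.0% → the new therapy
Stage II: Drug B 40/138 = 29.0%, the new therapy 103/238 = 43.3% → the new therapy
Stage IV: Drug B 40/262 = 15.3%, the new therapy 95/446 = 21.3% → the new therapy
Overall: Drug B 98/428 = 22.9%, the new therapy 233/734 = 31.7% → the new therapy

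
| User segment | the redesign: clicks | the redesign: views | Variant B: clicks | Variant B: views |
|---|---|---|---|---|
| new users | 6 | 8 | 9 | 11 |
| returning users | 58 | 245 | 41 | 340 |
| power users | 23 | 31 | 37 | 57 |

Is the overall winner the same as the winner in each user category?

No

New users: the redesign 6/8 = 75.0%, Variant B 9/11 = 81.8% → Variant B
Returning users: the redesign 58/245 = 23.7%, Variant B 41/340 = 12.1% → the redesign
Power users: the redesign 23/31 = 74.2%, Variant B 37/57 = 64.9% → the redesign
Overall: the redesign 87/284 = 30.6%, Variant B 87/408 = 21.3% → the redesign
Neither sweeps: the redesign wins 2 of 3 groups, Variant B wins 1. The redesign wins overall but not every group — no Simpson reversal.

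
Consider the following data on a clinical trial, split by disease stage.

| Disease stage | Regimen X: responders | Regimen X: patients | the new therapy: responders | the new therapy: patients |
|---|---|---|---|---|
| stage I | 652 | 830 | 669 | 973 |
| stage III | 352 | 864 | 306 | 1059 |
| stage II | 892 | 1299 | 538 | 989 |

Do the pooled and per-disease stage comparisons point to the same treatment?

Yes

Stage I: Regimen X 652/830 = 78.6%, the new therapy 669/973 = 68.8% → Regimen X
Stage III: Regimen X 352/864 = 40.7%, the new therapy 306/1059 = 28.9% → Regimen X
Stage II: Regimen X 892/1299 = 68.7%, the new therapy 538/989 = 54.4% → Regimen X
Overall: Regimen X 1896/2993 = 63.3%, the new therapy 1513/3021 = 50.1% → Regimen X
Regimen X wins overall and in every disease group — no reversal.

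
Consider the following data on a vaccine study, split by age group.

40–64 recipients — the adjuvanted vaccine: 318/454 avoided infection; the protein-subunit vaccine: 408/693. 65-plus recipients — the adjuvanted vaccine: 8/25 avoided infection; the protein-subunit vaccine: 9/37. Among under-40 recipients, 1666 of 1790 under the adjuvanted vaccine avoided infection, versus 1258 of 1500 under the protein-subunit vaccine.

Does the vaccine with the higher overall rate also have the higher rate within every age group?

Yes

40–64: the adjuvanted vaccine 318/454 = 70.0%, the protein-subunit vaccine 408/693 = 58.9% → the adjuvanted vaccine
65-plus: the adjuvanted vaccine 8/25 = 32.0%, the protein-subunit vaccine 9/37 = 24.3% → the adjuvanted vaccine
Under-40: the adjuvanted vaccine 1666/1790 = 93.1%, the protein-subunit vaccine 1258/1500 = 83.9% → the adjuvanted vaccine
Overall: the adjuvanted vaccine 1992/2269 = 87.8%, the protein-subunit vaccine 1675/2230 = 75.1% → the adjuvanted vaccine
The adjuvanted vaccine wins overall and in every age group — no reversal.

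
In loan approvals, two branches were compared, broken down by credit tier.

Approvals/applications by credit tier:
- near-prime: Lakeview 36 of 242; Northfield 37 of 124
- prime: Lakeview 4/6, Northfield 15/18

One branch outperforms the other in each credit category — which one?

Near-prime: Lakeview 36/242 = 14.9%, Northfield 37/124 = 29.8% → Northfield
Prime: Lakeview 4/6 = 66.7%, Northfield 15/18 = 83.3% → Northfield
Northfield has the higher rate in both groups.

Northfield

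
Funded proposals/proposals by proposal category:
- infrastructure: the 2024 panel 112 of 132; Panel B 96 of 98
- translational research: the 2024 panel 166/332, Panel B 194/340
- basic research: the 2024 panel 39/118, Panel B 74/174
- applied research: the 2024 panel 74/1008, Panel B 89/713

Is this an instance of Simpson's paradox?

Infrastructure: the 2024 panel 112/132 = 84.8%, Panel B 96/98 = 98.0% → Panel B
Translational research: the 2024 panel 166/332 = 50.0%, Panel B 194/340 = 57.1% → Panel B
Basic research: the 2024 panel 39/118 = 33.1%, Panel B 74/174 = 42.5% → Panel B
Applied research: the 2024 panel 74/1008 = 7.3%, Panel B 89/713 = 12.5% → Panel B
Overall: the 2024 panel 391/1590 = 24.6%, Panel B 453/1325 = 34.2% → Panel B
Panel B wins overall and in every proposal group — no reversal.

No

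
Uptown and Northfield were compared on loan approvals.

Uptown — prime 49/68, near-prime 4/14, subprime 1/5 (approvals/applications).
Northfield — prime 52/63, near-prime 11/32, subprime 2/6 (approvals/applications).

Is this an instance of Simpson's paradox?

Prime: Uptown 49/68 = 72.1%, Northfield 52/63 = 82.5% → Northfield
Near-prime: Uptown 4/14 = 28.6%, Northfield 11/32 = 34.4% → Northfield
Subprime: Uptown 1/5 = 20.0%, Northfield 2/6 = 33.3% → Northfield
Overall: Uptown 54/87 = 62.1%, Northfield 65/101 = 64.4% → Northfield
Northfield wins overall and in every credit group — no reversal.

No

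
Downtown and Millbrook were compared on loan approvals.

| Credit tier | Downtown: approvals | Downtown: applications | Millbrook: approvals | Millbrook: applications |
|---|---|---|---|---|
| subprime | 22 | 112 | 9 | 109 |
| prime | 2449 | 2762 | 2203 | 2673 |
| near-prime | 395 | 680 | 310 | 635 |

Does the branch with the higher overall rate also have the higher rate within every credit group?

Yes

Subprime: Downtown 22/112 = 19.6%, Millbrook 9/109 = 8.3% → Downtown
Prime: Downtown 2449/2762 = 88.7%, Millbrook 2203/2673 = 82.4% → Downtown
Near-prime: Downtown 395/680 = 58.1%, Millbrook 310/635 = 48.8% → Downtown
Overall: Downtown 2866/3554 = 80.6%, Millbrook 2522/3417 = 73.8% → Downtown
Downtown wins overall and in every credit group — no reversal.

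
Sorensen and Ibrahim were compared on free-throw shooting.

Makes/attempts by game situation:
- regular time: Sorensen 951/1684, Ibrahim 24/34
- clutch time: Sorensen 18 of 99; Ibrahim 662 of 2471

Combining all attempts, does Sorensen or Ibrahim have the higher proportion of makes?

Sorensen

Regular time: Sorensen 951/1684 = 56.5%, Ibrahim 24/34 = 70.6% → Ibrahim
Clutch time: Sorensen 18/99 = 18.2%, Ibrahim 662/2471 = 26.8% → Ibrahim
Overall: Sorensen 969/1783 = 54.3%, Ibrahim 686/2505 = 27.4% → Sorensen
(Ibrahim wins every game group but Sorensen wins overall — Ibrahim's attempts skew toward the low-rate clutch time group.)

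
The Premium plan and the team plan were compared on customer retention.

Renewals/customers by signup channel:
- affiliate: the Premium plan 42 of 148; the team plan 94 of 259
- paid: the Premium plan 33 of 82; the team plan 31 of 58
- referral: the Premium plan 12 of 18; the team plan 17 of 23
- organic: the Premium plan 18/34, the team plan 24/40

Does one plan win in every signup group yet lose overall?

Affiliate: the Premium plan 42/148 = 28.4%, the team plan 94/259 = 36.3% → the team plan
Paid: the Premium plan 33/82 = 40.2%, the team plan 31/58 = 53.4% → the team plan
Referral: the Premium plan 12/18 = 66.7%, the team plan 17/23 = 73.9% → the team plan
Organic: the Premium plan 18/34 = 52.9%, the team plan 24/40 = 60.0% → the team plan
Overall: the Premium plan 105/282 = 37.2%, the team plan 166/380 = 43.7% → the team plan
The team plan wins overall and in every signup group — no reversal.

No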